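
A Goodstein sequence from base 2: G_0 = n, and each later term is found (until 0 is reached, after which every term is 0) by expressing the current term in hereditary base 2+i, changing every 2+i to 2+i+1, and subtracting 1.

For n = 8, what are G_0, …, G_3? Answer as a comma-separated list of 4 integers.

G_0=8  [base 2] 2^(2 + 1)  →[2↦3]→  3^(3 + 1) = 81  −1 ⇒ G_1=80
G_1=80  [base 3] 2·3^3 + 2·3^2 + 2·3 + 2  →[3↦4]→  2·4^4 + 2·4^2 + 2·4 + 2 = 554  −1 ⇒ G_2=553
G_2=553  [base 4] 2·4^4 + 2·4^2 + 2·4 + 1  →[4↦5]→  2·5^5 + 2·5^2 + 2·5 + 1 = 6311  −1 ⇒ G_3=6310

8, 80, 553, 6310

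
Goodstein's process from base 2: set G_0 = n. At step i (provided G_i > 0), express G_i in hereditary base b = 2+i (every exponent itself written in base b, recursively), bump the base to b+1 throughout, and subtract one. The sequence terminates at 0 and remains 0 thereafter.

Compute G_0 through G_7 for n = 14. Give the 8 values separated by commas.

14, 110, 1281, 18750, 326591, 5862840, 134404971, 3487116548

base 2: 14 = 2^(2 + 1) + 2^2 + 2; at 3: 3^(3 + 1) + 3^3 + 3 = 111; next = 110
base 3: 110 = 3^(3 + 1) + 3^3 + 2; at 4: 4^(4 + 1) + 4^4 + 2 = 1282; next = 1281
base 4: 1281 = 4^(4 + 1) + 4^4 + 1; at 5: 5^(5 + 1) + 5^5 + 1 = 18751; next = 18750
base 5: 18750 = 5^(5 + 1) + 5^5; at 6: 6^(6 + 1) + 6^6 = 326592; next = 326591
base 6: 326591 = 6^(6 + 1) + 5·6^5 + 5·6^4 + 5·6^3 + 5·6^2 + 5·6 + 5; at 7: 7^(7 + 1) + 5·7^5 + 5·7^4 + 5·7^3 + 5·7^2 + 5·7 + 5 = 5862841; next = 5862840
base 7: 5862840 = 7^(7 + 1) + 5·7^5 + 5·7^4 + 5·7^3 + 5·7^2 + 5·7 + 4; at 8: 8^(8 + 1) + 5·8^5 + 5·8^4 + 5·8^3 + 5·8^2 + 5·8 + 4 = 134404972; next = 134404971
base 8: 134404971 = 8^(8 + 1) + 5·8^5 + 5·8^4 + 5·8^3 + 5·8^2 + 5·8 + 3; at 9: 9^(9 + 1) + 5·9^5 + 5·9^4 + 5·9^3 + 5·9^2 + 5·9 + 3 = 3487116549; next = 3487116548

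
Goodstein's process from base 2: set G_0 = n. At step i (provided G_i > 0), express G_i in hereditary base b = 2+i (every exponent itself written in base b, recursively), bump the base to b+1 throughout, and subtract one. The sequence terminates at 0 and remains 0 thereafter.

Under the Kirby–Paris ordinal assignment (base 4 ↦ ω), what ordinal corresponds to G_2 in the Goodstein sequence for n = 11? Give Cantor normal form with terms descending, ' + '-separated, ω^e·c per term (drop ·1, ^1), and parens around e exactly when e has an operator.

ω^(ω + 1) + 3

(0) 11|_2 = 2^(2 + 1) + 2 + 1 ↦ 3^(3 + 1) + 3 + 1|_3 = 85 ⇒ 84
(1) 84|_3 = 3^(3 + 1) + 3 ↦ 4^(4 + 1) + 4|_4 = 1028 ⇒ 1027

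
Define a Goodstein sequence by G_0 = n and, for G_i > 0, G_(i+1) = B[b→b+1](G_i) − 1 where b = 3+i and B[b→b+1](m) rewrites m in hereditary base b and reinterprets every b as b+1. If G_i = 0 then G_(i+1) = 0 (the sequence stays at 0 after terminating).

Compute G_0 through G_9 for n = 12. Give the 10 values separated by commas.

12, 19, 27, 37, 49, 63, 69, 75, 81, 87

i=0: 12 = 3^2 + 3 (b=3); 3→4: 4^2 + 4 = 20; 20−1 = 19
i=1: 19 = 4^2 + 3 (b=4); 4→5: 5^2 + 3 = 28; 28−1 = 27
i=2: 27 = 5^2 + 2 (b=5); 5→6: 6^2 + 2 = 38; 38−1 = 37
i=3: 37 = 6^2 + 1 (b=6); 6→7: 7^2 + 1 = 50; 50−1 = 49
i=4: 49 = 7^2 (b=7); 7→8: 8^2 = 64; 64−1 = 63
i=5: 63 = 7·8 + 7 (b=8); 8→9: 7·9 + 7 = 70; 70−1 = 69
i=6: 69 = 7·9 + 6 (b=9); 9→10: 7·10 + 6 = 76; 76−1 = 75
i=7: 75 = 7·10 + 5 (b=10); 10→11: 7·11 + 5 = 82; 82−1 = 81
i=8: 81 = 7·11 + 4 (b=11); 11→12: 7·12 + 4 = 88; 88−1 = 87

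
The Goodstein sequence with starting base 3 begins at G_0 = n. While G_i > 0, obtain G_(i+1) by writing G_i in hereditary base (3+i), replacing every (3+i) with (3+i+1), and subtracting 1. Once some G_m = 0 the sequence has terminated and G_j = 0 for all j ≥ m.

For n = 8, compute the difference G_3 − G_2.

1

G_0 = 8. HB_3(8) = 2·3 + 2. Bump = 10. G_1 = 9.
G_1 = 9. HB_4(9) = 2·4 + 1. Bump = 11. G_2 = 10.
G_2 = 10. HB_5(10) = 2·5. Bump = 12. G_3 = 11.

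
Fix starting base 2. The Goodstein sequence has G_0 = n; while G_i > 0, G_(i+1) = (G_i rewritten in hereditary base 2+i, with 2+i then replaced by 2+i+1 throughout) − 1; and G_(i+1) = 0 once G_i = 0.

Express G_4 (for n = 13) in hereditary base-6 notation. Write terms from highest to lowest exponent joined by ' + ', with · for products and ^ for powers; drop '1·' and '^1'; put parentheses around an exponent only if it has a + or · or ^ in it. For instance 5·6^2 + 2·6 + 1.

13 —HB2→ 2^(2 + 1) + 2^2 + 1 —bump→ 3^(3 + 1) + 3^3 + 1 = 109 —(−1)→ 108
108 —HB3→ 3^(3 + 1) + 3^3 —bump→ 4^(4 + 1) + 4^4 = 1280 —(−1)→ 1279
1279 —HB4→ 4^(4 + 1) + 3·4^3 + 3·4^2 + 3·4 + 3 —bump→ 5^(5 + 1) + 3·5^3 + 3·5^2 + 3·5 + 3 = 16093 —(−1)→ 16092
16092 —HB5→ 5^(5 + 1) + 3·5^3 + 3·5^2 + 3·5 + 2 —bump→ 6^(6 + 1) + 3·6^3 + 3·6^2 + 3·6 + 2 = 280712 —(−1)→ 280711
280711 —HB6→ 6^(6 + 1) + 3·6^3 + 3·6^2 + 3·6 + 1 —bump→ 7^(7 + 1) + 3·7^3 + 3·7^2 + 3·7 + 1 = 5765999 —(−1)→ 5765998

6^(6 + 1) + 3·6^3 + 3·6^2 + 3·6 + 1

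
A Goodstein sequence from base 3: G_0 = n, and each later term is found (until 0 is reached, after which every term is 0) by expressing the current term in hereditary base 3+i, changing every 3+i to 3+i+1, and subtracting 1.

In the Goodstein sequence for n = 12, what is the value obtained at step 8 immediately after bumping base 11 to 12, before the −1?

88

12 —HB3→ 3^2 + 3 —bump→ 4^2 + 4 = 20 —(−1)→ 19
19 —HB4→ 4^2 + 3 —bump→ 5^2 + 3 = 28 —(−1)→ 27
27 —HB5→ 5^2 + 2 —bump→ 6^2 + 2 = 38 —(−1)→ 37
37 —HB6→ 6^2 + 1 —bump→ 7^2 + 1 = 50 —(−1)→ 49
49 —HB7→ 7^2 —bump→ 8^2 = 64 —(−1)→ 63
63 —HB8→ 7·8 + 7 —bump→ 7·9 + 7 = 70 —(−1)→ 69
69 —HB9→ 7·9 + 6 —bump→ 7·10 + 6 = 76 —(−1)→ 75
75 —HB10→ 7·10 + 5 —bump→ 7·11 + 5 = 82 —(−1)→ 81
81 —HB11→ 7·11 + 4 —bump→ 7·12 + 4 = 88 —(−1)→ 87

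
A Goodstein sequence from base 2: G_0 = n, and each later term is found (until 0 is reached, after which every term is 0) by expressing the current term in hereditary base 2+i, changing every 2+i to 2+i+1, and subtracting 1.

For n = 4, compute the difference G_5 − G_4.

base 2: 4 = 2^2; at 3: 3^3 = 27; next = 26
base 3: 26 = 2·3^2 + 2·3 + 2; at 4: 2·4^2 + 2·4 + 2 = 42; next = 41
base 4: 41 = 2·4^2 + 2·4 + 1; at 5: 2·5^2 + 2·5 + 1 = 61; next = 60
base 5: 60 = 2·5^2 + 2·5; at 6: 2·6^2 + 2·6 = 84; next = 83
base 6: 83 = 2·6^2 + 6 + 5; at 7: 2·7^2 + 7 + 5 = 110; next = 109

26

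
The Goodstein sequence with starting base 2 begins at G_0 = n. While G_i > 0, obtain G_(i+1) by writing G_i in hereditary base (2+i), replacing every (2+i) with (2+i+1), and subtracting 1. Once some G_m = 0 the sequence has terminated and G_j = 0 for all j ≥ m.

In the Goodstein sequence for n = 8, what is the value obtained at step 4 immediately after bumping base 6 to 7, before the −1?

[0] 8 ≡ 2^(2 + 1) (base 2). Lift 3: 81. −1: 80.
[1] 80 ≡ 2·3^3 + 2·3^2 + 2·3 + 2 (base 3). Lift 4: 554. −1: 553.
[2] 553 ≡ 2·4^4 + 2·4^2 + 2·4 + 1 (base 4). Lift 5: 6311. −1: 6310.
[3] 6310 ≡ 2·5^5 + 2·5^2 + 2·5 (base 5). Lift 6: 93396. −1: 93395.
[4] 93395 ≡ 2·6^6 + 2·6^2 + 6 + 5 (base 6). Lift 7: 1647196. −1: 1647195.

1647196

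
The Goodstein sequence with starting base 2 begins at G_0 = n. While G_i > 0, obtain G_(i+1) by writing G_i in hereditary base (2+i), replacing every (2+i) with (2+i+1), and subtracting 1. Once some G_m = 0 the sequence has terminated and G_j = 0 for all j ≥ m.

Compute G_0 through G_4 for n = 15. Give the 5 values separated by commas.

15, 111, 1283, 18752, 326593

15 —HB2→ 2^(2 + 1) + 2^2 + 2 + 1 —bump→ 3^(3 + 1) + 3^3 + 3 + 1 = 112 —(−1)→ 111
111 —HB3→ 3^(3 + 1) + 3^3 + 3 —bump→ 4^(4 + 1) + 4^4 + 4 = 1284 —(−1)→ 1283
1283 —HB4→ 4^(4 + 1) + 4^4 + 3 —bump→ 5^(5 + 1) + 5^5 + 3 = 18753 —(−1)→ 18752
18752 —HB5→ 5^(5 + 1) + 5^5 + 2 —bump→ 6^(6 + 1) + 6^6 + 2 = 326594 —(−1)→ 326593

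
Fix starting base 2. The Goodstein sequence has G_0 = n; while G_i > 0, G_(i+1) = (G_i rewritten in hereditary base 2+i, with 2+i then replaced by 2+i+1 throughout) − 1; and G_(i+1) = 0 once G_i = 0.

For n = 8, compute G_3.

(0) 8|_2 = 2^(2 + 1) ↦ 3^(3 + 1)|_3 = 81 ⇒ 80
(1) 80|_3 = 2·3^3 + 2·3^2 + 2·3 + 2 ↦ 2·4^4 + 2·4^2 + 2·4 + 2|_4 = 554 ⇒ 553
(2) 553|_4 = 2·4^4 + 2·4^2 + 2·4 + 1 ↦ 2·5^5 + 2·5^2 + 2·5 + 1|_5 = 6311 ⇒ 6310
(3) 6310|_5 = 2·5^5 + 2·5^2 + 2·5 ↦ 2·6^6 + 2·6^2 + 2·6|_6 = 93396 ⇒ 93395

6310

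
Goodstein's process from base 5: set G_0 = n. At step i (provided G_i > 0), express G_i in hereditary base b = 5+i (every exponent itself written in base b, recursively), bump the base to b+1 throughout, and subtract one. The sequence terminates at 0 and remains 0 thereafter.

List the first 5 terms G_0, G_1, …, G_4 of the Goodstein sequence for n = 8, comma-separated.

base 5: 8 = 5 + 3; at 6: 6 + 3 = 9; next = 8
base 6: 8 = 6 + 2; at 7: 7 + 2 = 9; next = 8
base 7: 8 = 7 + 1; at 8: 8 + 1 = 9; next = 8
base 8: 8 = 8; at 9: 9 = 9; next = 8

8, 8, 8, 8, 8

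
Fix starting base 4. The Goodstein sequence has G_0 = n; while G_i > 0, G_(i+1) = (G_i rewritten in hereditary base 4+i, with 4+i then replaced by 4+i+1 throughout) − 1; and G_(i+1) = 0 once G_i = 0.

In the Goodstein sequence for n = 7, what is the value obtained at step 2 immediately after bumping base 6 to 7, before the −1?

8

step 0: 7 = 4 + 3; sub 5 for 4: 5 + 3; = 8; G_1 = 8−1 = 7
step 1: 7 = 5 + 2; sub 6 for 5: 6 + 2; = 8; G_2 = 8−1 = 7
step 2: 7 = 6 + 1; sub 7 for 6: 7 + 1; = 8; G_3 = 8−1 = 7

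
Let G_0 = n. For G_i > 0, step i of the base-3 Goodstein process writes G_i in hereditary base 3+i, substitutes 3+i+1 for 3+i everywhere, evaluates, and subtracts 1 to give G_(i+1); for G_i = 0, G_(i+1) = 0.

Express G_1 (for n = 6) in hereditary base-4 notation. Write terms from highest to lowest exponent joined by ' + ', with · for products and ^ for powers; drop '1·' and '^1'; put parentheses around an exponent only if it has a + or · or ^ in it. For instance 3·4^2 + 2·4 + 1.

4 + 3

i=0: 6 = 2·3 (b=3); 3→4: 2·4 = 8; 8−1 = 7
i=1: 7 = 4 + 3 (b=4); 4→5: 5 + 3 = 8; 8−1 = 7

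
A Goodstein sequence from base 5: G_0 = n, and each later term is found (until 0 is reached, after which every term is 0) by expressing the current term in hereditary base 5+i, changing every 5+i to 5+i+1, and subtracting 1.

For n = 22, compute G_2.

28

[0] 22 ≡ 4·5 + 2 (base 5). Lift 6: 26. −1: 25.
[1] 25 ≡ 4·6 + 1 (base 6). Lift 7: 29. −1: 28.
[2] 28 ≡ 4·7 (base 7). Lift 8: 32. −1: 31.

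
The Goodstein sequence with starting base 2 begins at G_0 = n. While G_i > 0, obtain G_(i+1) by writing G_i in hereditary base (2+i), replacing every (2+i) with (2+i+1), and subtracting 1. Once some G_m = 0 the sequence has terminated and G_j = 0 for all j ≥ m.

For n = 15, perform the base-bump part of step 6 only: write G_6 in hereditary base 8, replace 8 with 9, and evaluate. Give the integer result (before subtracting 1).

3524450281

G_0=15  [base 2] 2^(2 + 1) + 2^2 + 2 + 1  →[2↦3]→  3^(3 + 1) + 3^3 + 3 + 1 = 112  −1 ⇒ G_1=111
G_1=111  [base 3] 3^(3 + 1) + 3^3 + 3  →[3↦4]→  4^(4 + 1) + 4^4 + 4 = 1284  −1 ⇒ G_2=1283
G_2=1283  [base 4] 4^(4 + 1) + 4^4 + 3  →[4↦5]→  5^(5 + 1) + 5^5 + 3 = 18753  −1 ⇒ G_3=18752
G_3=18752  [base 5] 5^(5 + 1) + 5^5 + 2  →[5↦6]→  6^(6 + 1) + 6^6 + 2 = 326594  −1 ⇒ G_4=326593
G_4=326593  [base 6] 6^(6 + 1) + 6^6 + 1  →[6↦7]→  7^(7 + 1) + 7^7 + 1 = 6588345  −1 ⇒ G_5=6588344
G_5=6588344  [base 7] 7^(7 + 1) + 7^7  →[7↦8]→  8^(8 + 1) + 8^8 = 150994944  −1 ⇒ G_6=150994943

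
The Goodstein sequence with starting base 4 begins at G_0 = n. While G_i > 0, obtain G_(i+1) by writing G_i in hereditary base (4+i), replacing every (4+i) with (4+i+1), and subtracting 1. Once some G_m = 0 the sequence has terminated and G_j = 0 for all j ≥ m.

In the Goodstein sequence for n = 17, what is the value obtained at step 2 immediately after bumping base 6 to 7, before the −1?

40

(0) 17|_4 = 4^2 + 1 ↦ 5^2 + 1|_5 = 26 ⇒ 25
(1) 25|_5 = 5^2 ↦ 6^2|_6 = 36 ⇒ 35
(2) 35|_6 = 5·6 + 5 ↦ 5·7 + 5|_7 = 40 ⇒ 39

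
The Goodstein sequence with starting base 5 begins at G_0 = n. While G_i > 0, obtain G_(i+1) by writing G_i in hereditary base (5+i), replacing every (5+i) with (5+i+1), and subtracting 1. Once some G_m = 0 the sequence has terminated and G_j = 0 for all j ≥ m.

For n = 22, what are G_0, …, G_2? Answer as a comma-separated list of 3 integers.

G_0 = 22. HB_5(22) = 4·5 + 2. Bump = 26. G_1 = 25.
G_1 = 25. HB_6(25) = 4·6 + 1. Bump = 29. G_2 = 28.

22, 25, 28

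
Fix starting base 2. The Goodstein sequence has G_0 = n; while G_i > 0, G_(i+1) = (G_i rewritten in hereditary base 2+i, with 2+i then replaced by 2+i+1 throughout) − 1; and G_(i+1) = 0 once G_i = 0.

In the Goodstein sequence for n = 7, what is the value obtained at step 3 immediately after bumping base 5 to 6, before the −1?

46658

G_0 = 7. HB_2(7) = 2^2 + 2 + 1. Bump = 31. G_1 = 30.
G_1 = 30. HB_3(30) = 3^3 + 3. Bump = 260. G_2 = 259.
G_2 = 259. HB_4(259) = 4^4 + 3. Bump = 3128. G_3 = 3127.
G_3 = 3127. HB_5(3127) = 5^5 + 2. Bump = 46658. G_4 = 46657.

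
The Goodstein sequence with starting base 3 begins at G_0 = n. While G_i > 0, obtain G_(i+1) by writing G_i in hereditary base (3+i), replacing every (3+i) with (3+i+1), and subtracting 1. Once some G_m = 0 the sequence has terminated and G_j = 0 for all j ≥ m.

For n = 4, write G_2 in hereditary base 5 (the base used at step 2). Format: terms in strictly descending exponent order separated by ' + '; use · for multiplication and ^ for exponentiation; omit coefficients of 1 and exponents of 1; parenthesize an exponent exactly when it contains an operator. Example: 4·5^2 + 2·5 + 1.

base 3: 4 = 3 + 1; at 4: 4 + 1 = 5; next = 4
base 4: 4 = 4; at 5: 5 = 5; next = 4

4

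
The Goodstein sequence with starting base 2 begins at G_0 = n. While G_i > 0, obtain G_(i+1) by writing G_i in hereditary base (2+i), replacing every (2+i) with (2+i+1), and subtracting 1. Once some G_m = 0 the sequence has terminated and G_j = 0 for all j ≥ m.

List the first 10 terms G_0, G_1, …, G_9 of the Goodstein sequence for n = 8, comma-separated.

8, 80, 553, 6310, 93395, 1647195, 33554571, 774841151, 20000000211, 570623341475

G_0 = 8. HB_2(8) = 2^(2 + 1). Bump = 81. G_1 = 80.
G_1 = 80. HB_3(80) = 2·3^3 + 2·3^2 + 2·3 + 2. Bump = 554. G_2 = 553.
G_2 = 553. HB_4(553) = 2·4^4 + 2·4^2 + 2·4 + 1. Bump = 6311. G_3 = 6310.
G_3 = 6310. HB_5(6310) = 2·5^5 + 2·5^2 + 2·5. Bump = 93396. G_4 = 93395.
G_4 = 93395. HB_6(93395) = 2·6^6 + 2·6^2 + 6 + 5. Bump = 1647196. G_5 = 1647195.
G_5 = 1647195. HB_7(1647195) = 2·7^7 + 2·7^2 + 7 + 4. Bump = 33554572. G_6 = 33554571.
G_6 = 33554571. HB_8(33554571) = 2·8^8 + 2·8^2 + 8 + 3. Bump = 774841152. G_7 = 774841151.
G_7 = 774841151. HB_9(774841151) = 2·9^9 + 2·9^2 + 9 + 2. Bump = 20000000212. G_8 = 20000000211.
G_8 = 20000000211. HB_10(20000000211) = 2·10^10 + 2·10^2 + 10 + 1. Bump = 570623341476. G_9 = 570623341475.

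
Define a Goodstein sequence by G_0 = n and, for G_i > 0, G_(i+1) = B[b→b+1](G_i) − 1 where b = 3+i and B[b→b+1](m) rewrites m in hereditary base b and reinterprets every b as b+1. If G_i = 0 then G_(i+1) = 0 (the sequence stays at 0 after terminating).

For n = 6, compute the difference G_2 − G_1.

0

step 0: 6 = 2·3; sub 4 for 3: 2·4; = 8; G_1 = 8−1 = 7
step 1: 7 = 4 + 3; sub 5 for 4: 5 + 3; = 8; G_2 = 8−1 = 7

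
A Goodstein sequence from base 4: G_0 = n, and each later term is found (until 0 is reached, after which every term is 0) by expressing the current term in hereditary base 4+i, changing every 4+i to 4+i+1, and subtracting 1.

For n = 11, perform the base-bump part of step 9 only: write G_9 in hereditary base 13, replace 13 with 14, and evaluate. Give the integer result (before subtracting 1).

16

base 4: 11 = 2·4 + 3; at 5: 2·5 + 3 = 13; next = 12
base 5: 12 = 2·5 + 2; at 6: 2·6 + 2 = 14; next = 13
base 6: 13 = 2·6 + 1; at 7: 2·7 + 1 = 15; next = 14
base 7: 14 = 2·7; at 8: 2·8 = 16; next = 15
base 8: 15 = 8 + 7; at 9: 9 + 7 = 16; next = 15
base 9: 15 = 9 + 6; at 10: 10 + 6 = 16; next = 15
base 10: 15 = 10 + 5; at 11: 11 + 5 = 16; next = 15
base 11: 15 = 11 + 4; at 12: 12 + 4 = 16; next = 15
base 12: 15 = 12 + 3; at 13: 13 + 3 = 16; next = 15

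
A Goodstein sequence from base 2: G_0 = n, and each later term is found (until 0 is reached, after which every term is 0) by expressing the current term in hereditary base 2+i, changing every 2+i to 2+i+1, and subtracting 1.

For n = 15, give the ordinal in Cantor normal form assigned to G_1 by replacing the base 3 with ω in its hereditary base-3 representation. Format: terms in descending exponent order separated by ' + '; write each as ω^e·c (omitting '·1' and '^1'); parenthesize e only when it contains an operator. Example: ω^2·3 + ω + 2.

G_0 = 15. HB_2(15) = 2^(2 + 1) + 2^2 + 2 + 1. Bump = 112. G_1 = 111.
G_1 = 111. HB_3(111) = 3^(3 + 1) + 3^3 + 3. Bump = 1284. G_2 = 1283.

ω^(ω + 1) + ω^ω + ω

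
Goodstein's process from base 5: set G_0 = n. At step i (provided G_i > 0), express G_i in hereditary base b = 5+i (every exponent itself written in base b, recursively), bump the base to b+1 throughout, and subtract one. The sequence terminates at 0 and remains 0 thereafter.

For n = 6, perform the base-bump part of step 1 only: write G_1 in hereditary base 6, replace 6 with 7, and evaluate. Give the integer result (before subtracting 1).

7

i=0: 6 = 5 + 1 (b=5); 5→6: 6 + 1 = 7; 7−1 = 6
i=1: 6 = 6 (b=6); 6→7: 7 = 7; 7−1 = 6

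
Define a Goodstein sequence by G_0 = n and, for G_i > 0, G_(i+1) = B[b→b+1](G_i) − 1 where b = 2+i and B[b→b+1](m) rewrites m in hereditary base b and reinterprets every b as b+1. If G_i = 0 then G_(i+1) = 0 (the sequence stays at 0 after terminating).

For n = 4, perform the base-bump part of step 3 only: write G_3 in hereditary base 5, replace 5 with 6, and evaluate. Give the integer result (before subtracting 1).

i=0: 4 = 2^2 (b=2); 2→3: 3^3 = 27; 27−1 = 26
i=1: 26 = 2·3^2 + 2·3 + 2 (b=3); 3→4: 2·4^2 + 2·4 + 2 = 42; 42−1 = 41
i=2: 41 = 2·4^2 + 2·4 + 1 (b=4); 4→5: 2·5^2 + 2·5 + 1 = 61; 61−1 = 60

84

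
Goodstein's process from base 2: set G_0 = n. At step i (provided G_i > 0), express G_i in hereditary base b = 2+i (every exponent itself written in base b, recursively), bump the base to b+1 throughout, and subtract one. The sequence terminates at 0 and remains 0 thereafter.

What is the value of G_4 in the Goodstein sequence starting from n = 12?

280019

step 0: 12 = 2^(2 + 1) + 2^2; sub 3 for 2: 3^(3 + 1) + 3^3; = 108; G_1 = 108−1 = 107
step 1: 107 = 3^(3 + 1) + 2·3^2 + 2·3 + 2; sub 4 for 3: 4^(4 + 1) + 2·4^2 + 2·4 + 2; = 1066; G_2 = 1066−1 = 1065
step 2: 1065 = 4^(4 + 1) + 2·4^2 + 2·4 + 1; sub 5 for 4: 5^(5 + 1) + 2·5^2 + 2·5 + 1; = 15686; G_3 = 15686−1 = 15685
step 3: 15685 = 5^(5 + 1) + 2·5^2 + 2·5; sub 6 for 5: 6^(6 + 1) + 2·6^2 + 2·6; = 280020; G_4 = 280020−1 = 280019
step 4: 280019 = 6^(6 + 1) + 2·6^2 + 6 + 5; sub 7 for 6: 7^(7 + 1) + 2·7^2 + 7 + 5; = 5764911; G_5 = 5764911−1 = 5764910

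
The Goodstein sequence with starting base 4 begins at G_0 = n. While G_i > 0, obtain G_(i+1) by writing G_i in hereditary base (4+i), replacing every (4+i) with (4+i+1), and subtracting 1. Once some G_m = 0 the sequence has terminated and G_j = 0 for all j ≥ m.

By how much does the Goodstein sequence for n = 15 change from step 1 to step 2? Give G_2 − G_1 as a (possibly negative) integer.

[0] 15 ≡ 3·4 + 3 (base 4). Lift 5: 18. −1: 17.
[1] 17 ≡ 3·5 + 2 (base 5). Lift 6: 20. −1: 19.

2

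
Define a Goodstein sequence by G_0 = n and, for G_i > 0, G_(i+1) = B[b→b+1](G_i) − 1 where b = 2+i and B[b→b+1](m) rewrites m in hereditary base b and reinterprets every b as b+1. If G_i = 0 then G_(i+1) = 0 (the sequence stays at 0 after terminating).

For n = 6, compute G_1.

29

G_0 = 6. HB_2(6) = 2^2 + 2. Bump = 30. G_1 = 29.
G_1 = 29. HB_3(29) = 3^3 + 2. Bump = 258. G_2 = 257.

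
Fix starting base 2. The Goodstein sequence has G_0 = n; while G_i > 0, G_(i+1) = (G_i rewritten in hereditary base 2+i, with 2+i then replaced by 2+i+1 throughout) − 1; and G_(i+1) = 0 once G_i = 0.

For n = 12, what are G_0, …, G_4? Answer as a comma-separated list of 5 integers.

G_0=12  [base 2] 2^(2 + 1) + 2^2  →[2↦3]→  3^(3 + 1) + 3^3 = 108  −1 ⇒ G_1=107
G_1=107  [base 3] 3^(3 + 1) + 2·3^2 + 2·3 + 2  →[3↦4]→  4^(4 + 1) + 2·4^2 + 2·4 + 2 = 1066  −1 ⇒ G_2=1065
G_2=1065  [base 4] 4^(4 + 1) + 2·4^2 + 2·4 + 1  →[4↦5]→  5^(5 + 1) + 2·5^2 + 2·5 + 1 = 15686  −1 ⇒ G_3=15685
G_3=15685  [base 5] 5^(5 + 1) + 2·5^2 + 2·5  →[5↦6]→  6^(6 + 1) + 2·6^2 + 2·6 = 280020  −1 ⇒ G_4=280019

12, 107, 1065, 15685, 280019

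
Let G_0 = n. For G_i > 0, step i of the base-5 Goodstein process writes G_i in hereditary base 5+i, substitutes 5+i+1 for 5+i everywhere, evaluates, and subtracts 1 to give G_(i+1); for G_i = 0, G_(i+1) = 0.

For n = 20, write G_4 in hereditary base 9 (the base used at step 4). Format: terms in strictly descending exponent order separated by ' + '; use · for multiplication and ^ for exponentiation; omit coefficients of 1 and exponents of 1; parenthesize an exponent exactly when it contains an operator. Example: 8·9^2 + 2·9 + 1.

i=0: 20 = 4·5 (b=5); 5→6: 4·6 = 24; 24−1 = 23
i=1: 23 = 3·6 + 5 (b=6); 6→7: 3·7 + 5 = 26; 26−1 = 25
i=2: 25 = 3·7 + 4 (b=7); 7→8: 3·8 + 4 = 28; 28−1 = 27
i=3: 27 = 3·8 + 3 (b=8); 8→9: 3·9 + 3 = 30; 30−1 = 29

3·9 + 2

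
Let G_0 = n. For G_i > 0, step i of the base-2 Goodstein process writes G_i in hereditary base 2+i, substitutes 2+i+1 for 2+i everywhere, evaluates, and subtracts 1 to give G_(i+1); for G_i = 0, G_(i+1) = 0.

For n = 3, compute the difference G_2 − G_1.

0

3 —HB2→ 2 + 1 —bump→ 3 + 1 = 4 —(−1)→ 3
3 —HB3→ 3 —bump→ 4 = 4 —(−1)→ 3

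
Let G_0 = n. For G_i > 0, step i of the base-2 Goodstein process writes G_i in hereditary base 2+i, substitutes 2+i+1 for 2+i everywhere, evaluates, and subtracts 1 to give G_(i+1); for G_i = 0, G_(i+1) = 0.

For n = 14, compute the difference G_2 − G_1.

1171

[0] 14 ≡ 2^(2 + 1) + 2^2 + 2 (base 2). Lift 3: 111. −1: 110.
[1] 110 ≡ 3^(3 + 1) + 3^3 + 2 (base 3). Lift 4: 1282. −1: 1281.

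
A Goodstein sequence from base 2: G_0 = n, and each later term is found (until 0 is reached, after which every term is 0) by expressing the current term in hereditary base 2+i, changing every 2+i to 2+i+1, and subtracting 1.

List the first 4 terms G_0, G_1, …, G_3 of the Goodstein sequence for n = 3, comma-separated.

3, 3, 3, 2

G_0=3  [base 2] 2 + 1  →[2↦3]→  3 + 1 = 4  −1 ⇒ G_1=3
G_1=3  [base 3] 3  →[3↦4]→  4 = 4  −1 ⇒ G_2=3
G_2=3  [base 4] 3  →[4↦5]→  3 = 3  −1 ⇒ G_3=2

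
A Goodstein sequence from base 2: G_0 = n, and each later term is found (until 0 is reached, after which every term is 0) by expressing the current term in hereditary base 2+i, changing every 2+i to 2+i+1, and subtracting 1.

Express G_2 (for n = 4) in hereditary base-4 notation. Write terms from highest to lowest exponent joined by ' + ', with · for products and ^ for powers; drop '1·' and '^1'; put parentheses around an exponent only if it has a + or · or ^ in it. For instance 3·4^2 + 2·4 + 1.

i=0: 4 = 2^2 (b=2); 2→3: 3^3 = 27; 27−1 = 26
i=1: 26 = 2·3^2 + 2·3 + 2 (b=3); 3→4: 2·4^2 + 2·4 + 2 = 42; 42−1 = 41
i=2: 41 = 2·4^2 + 2·4 + 1 (b=4); 4→5: 2·5^2 + 2·5 + 1 = 61; 61−1 = 60

2·4^2 + 2·4 + 1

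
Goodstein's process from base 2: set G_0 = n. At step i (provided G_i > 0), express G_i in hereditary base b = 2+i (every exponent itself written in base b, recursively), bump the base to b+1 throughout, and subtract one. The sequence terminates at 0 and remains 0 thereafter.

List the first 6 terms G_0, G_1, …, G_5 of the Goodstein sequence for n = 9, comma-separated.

step 0: 9 = 2^(2 + 1) + 1; sub 3 for 2: 3^(3 + 1) + 1; = 82; G_1 = 82−1 = 81
step 1: 81 = 3^(3 + 1); sub 4 for 3: 4^(4 + 1); = 1024; G_2 = 1024−1 = 1023
step 2: 1023 = 3·4^4 + 3·4^3 + 3·4^2 + 3·4 + 3; sub 5 for 4: 3·5^5 + 3·5^3 + 3·5^2 + 3·5 + 3; = 9843; G_3 = 9843−1 = 9842
step 3: 9842 = 3·5^5 + 3·5^3 + 3·5^2 + 3·5 + 2; sub 6 for 5: 3·6^6 + 3·6^3 + 3·6^2 + 3·6 + 2; = 140744; G_4 = 140744−1 = 140743
step 4: 140743 = 3·6^6 + 3·6^3 + 3·6^2 + 3·6 + 1; sub 7 for 6: 3·7^7 + 3·7^3 + 3·7^2 + 3·7 + 1; = 2471827; G_5 = 2471827−1 = 2471826

9, 81, 1023, 9842, 140743, 2471826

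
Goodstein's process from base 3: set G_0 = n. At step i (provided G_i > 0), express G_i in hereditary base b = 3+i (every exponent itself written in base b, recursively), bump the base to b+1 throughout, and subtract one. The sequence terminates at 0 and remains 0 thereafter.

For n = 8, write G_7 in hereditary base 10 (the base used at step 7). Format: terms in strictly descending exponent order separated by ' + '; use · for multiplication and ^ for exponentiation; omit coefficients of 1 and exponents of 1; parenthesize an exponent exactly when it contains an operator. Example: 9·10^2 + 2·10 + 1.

step 0: 8 = 2·3 + 2; sub 4 for 3: 2·4 + 2; = 10; G_1 = 10−1 = 9
step 1: 9 = 2·4 + 1; sub 5 for 4: 2·5 + 1; = 11; G_2 = 11−1 = 10
step 2: 10 = 2·5; sub 6 for 5: 2·6; = 12; G_3 = 12−1 = 11
step 3: 11 = 6 + 5; sub 7 for 6: 7 + 5; = 12; G_4 = 12−1 = 11
step 4: 11 = 7 + 4; sub 8 for 7: 8 + 4; = 12; G_5 = 12−1 = 11
step 5: 11 = 8 + 3; sub 9 for 8: 9 + 3; = 12; G_6 = 12−1 = 11
step 6: 11 = 9 + 2; sub 10 for 9: 10 + 2; = 12; G_7 = 12−1 = 11

10 + 1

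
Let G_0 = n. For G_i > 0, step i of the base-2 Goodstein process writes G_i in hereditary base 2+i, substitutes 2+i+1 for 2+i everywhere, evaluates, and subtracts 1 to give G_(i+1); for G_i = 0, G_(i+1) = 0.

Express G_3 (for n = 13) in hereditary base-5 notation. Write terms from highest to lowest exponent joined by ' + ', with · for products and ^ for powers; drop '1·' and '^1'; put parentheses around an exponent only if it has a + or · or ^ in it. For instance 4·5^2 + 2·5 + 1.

5^(5 + 1) + 3·5^3 + 3·5^2 + 3·5 + 2

(0) 13|_2 = 2^(2 + 1) + 2^2 + 1 ↦ 3^(3 + 1) + 3^3 + 1|_3 = 109 ⇒ 108
(1) 108|_3 = 3^(3 + 1) + 3^3 ↦ 4^(4 + 1) + 4^4|_4 = 1280 ⇒ 1279
(2) 1279|_4 = 4^(4 + 1) + 3·4^3 + 3·4^2 + 3·4 + 3 ↦ 5^(5 + 1) + 3·5^3 + 3·5^2 + 3·5 + 3|_5 = 16093 ⇒ 16092
(3) 16092|_5 = 5^(5 + 1) + 3·5^3 + 3·5^2 + 3·5 + 2 ↦ 6^(6 + 1) + 3·6^3 + 3·6^2 + 3·6 + 2|_6 = 280712 ⇒ 280711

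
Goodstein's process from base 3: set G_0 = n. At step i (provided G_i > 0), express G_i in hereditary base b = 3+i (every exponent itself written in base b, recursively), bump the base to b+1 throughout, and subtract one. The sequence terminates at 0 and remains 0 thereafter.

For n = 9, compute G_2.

G_0=9  [base 3] 3^2  →[3↦4]→  4^2 = 16  −1 ⇒ G_1=15
G_1=15  [base 4] 3·4 + 3  →[4↦5]→  3·5 + 3 = 18  −1 ⇒ G_2=17
G_2=17  [base 5] 3·5 + 2  →[5↦6]→  3·6 + 2 = 20  −1 ⇒ G_3=19

17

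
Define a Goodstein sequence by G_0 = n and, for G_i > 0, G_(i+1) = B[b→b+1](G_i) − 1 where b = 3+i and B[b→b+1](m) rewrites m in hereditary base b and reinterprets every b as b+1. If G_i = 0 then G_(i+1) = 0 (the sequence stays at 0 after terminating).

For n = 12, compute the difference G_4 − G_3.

12

G_0=12  [base 3] 3^2 + 3  →[3↦4]→  4^2 + 4 = 20  −1 ⇒ G_1=19
G_1=19  [base 4] 4^2 + 3  →[4↦5]→  5^2 + 3 = 28  −1 ⇒ G_2=27
G_2=27  [base 5] 5^2 + 2  →[5↦6]→  6^2 + 2 = 38  −1 ⇒ G_3=37
G_3=37  [base 6] 6^2 + 1  →[6↦7]→  7^2 + 1 = 50  −1 ⇒ G_4=49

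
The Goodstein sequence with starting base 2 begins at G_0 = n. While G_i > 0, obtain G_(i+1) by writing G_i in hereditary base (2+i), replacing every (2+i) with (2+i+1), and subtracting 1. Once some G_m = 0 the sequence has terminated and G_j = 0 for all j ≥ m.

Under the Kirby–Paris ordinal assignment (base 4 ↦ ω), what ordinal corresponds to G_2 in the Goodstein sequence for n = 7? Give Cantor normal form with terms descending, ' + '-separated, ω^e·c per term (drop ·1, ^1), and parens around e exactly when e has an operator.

ω^ω + 3

(0) 7|_2 = 2^2 + 2 + 1 ↦ 3^3 + 3 + 1|_3 = 31 ⇒ 30
(1) 30|_3 = 3^3 + 3 ↦ 4^4 + 4|_4 = 260 ⇒ 259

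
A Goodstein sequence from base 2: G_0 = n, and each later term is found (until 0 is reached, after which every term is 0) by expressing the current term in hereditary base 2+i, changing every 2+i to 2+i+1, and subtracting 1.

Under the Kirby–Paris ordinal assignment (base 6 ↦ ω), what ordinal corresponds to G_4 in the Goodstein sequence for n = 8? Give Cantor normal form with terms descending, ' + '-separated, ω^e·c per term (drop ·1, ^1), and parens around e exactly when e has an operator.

ω^ω·2 + ω^2·2 + ω + 5

G_0=8  [base 2] 2^(2 + 1)  →[2↦3]→  3^(3 + 1) = 81  −1 ⇒ G_1=80
G_1=80  [base 3] 2·3^3 + 2·3^2 + 2·3 + 2  →[3↦4]→  2·4^4 + 2·4^2 + 2·4 + 2 = 554  −1 ⇒ G_2=553
G_2=553  [base 4] 2·4^4 + 2·4^2 + 2·4 + 1  →[4↦5]→  2·5^5 + 2·5^2 + 2·5 + 1 = 6311  −1 ⇒ G_3=6310
G_3=6310  [base 5] 2·5^5 + 2·5^2 + 2·5  →[5↦6]→  2·6^6 + 2·6^2 + 2·6 = 93396  −1 ⇒ G_4=93395
G_4=93395  [base 6] 2·6^6 + 2·6^2 + 6 + 5  →[6↦7]→  2·7^7 + 2·7^2 + 7 + 5 = 1647196  −1 ⇒ G_5=1647195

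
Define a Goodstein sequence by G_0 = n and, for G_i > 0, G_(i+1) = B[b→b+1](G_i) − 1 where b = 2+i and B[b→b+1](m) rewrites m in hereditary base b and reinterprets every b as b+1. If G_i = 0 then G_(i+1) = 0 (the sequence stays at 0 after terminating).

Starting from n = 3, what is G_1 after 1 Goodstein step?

base 2: 3 = 2 + 1; at 3: 3 + 1 = 4; next = 3
base 3: 3 = 3; at 4: 4 = 4; next = 3

3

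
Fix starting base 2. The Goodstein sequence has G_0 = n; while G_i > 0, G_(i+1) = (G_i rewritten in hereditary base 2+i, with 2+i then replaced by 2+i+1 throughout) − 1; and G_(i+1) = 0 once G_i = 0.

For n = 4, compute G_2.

4 —HB2→ 2^2 —bump→ 3^3 = 27 —(−1)→ 26
26 —HB3→ 2·3^2 + 2·3 + 2 —bump→ 2·4^2 + 2·4 + 2 = 42 —(−1)→ 41
41 —HB4→ 2·4^2 + 2·4 + 1 —bump→ 2·5^2 + 2·5 + 1 = 61 —(−1)→ 60

41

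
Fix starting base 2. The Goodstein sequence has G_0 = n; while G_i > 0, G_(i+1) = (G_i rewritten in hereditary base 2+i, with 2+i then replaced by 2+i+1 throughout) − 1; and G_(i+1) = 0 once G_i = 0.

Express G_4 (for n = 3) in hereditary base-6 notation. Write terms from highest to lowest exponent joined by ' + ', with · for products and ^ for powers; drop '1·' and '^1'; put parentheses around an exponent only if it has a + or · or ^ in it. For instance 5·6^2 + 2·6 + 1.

G_0 = 3. HB_2(3) = 2 + 1. Bump = 4. G_1 = 3.
G_1 = 3. HB_3(3) = 3. Bump = 4. G_2 = 3.
G_2 = 3. HB_4(3) = 3. Bump = 3. G_3 = 2.
G_3 = 2. HB_5(2) = 2. Bump = 2. G_4 = 1.
G_4 = 1. HB_6(1) = 1. Bump = 1. G_5 = 0.

1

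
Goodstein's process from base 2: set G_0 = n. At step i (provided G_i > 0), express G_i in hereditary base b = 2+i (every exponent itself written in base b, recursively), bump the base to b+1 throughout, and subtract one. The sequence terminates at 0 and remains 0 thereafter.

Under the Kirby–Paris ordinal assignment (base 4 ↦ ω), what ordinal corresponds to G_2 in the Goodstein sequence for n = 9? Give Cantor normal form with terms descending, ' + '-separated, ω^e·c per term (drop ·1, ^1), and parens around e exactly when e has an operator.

(0) 9|_2 = 2^(2 + 1) + 1 ↦ 3^(3 + 1) + 1|_3 = 82 ⇒ 81
(1) 81|_3 = 3^(3 + 1) ↦ 4^(4 + 1)|_4 = 1024 ⇒ 1023
(2) 1023|_4 = 3·4^4 + 3·4^3 + 3·4^2 + 3·4 + 3 ↦ 3·5^5 + 3·5^3 + 3·5^2 + 3·5 + 3|_5 = 9843 ⇒ 9842

ω^ω·3 + ω^3·3 + ω^2·3 + ω·3 + 3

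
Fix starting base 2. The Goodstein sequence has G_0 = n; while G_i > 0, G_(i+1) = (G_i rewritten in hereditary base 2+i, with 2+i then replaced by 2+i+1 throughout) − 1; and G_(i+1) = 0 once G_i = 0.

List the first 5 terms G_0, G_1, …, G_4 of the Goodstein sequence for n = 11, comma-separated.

11, 84, 1027, 15627, 279937

(0) 11|_2 = 2^(2 + 1) + 2 + 1 ↦ 3^(3 + 1) + 3 + 1|_3 = 85 ⇒ 84
(1) 84|_3 = 3^(3 + 1) + 3 ↦ 4^(4 + 1) + 4|_4 = 1028 ⇒ 1027
(2) 1027|_4 = 4^(4 + 1) + 3 ↦ 5^(5 + 1) + 3|_5 = 15628 ⇒ 15627
(3) 15627|_5 = 5^(5 + 1) + 2 ↦ 6^(6 + 1) + 2|_6 = 279938 ⇒ 279937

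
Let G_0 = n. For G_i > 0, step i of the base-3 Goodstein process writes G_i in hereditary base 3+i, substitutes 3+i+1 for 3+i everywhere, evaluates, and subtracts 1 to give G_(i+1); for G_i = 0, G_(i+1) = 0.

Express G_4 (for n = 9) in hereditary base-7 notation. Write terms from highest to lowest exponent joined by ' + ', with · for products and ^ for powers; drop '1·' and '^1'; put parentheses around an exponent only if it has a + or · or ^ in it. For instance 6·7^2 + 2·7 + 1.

3·7

G_0 = 9. HB_3(9) = 3^2. Bump = 16. G_1 = 15.
G_1 = 15. HB_4(15) = 3·4 + 3. Bump = 18. G_2 = 17.
G_2 = 17. HB_5(17) = 3·5 + 2. Bump = 20. G_3 = 19.
G_3 = 19. HB_6(19) = 3·6 + 1. Bump = 22. G_4 = 21.
G_4 = 21. HB_7(21) = 3·7. Bump = 24. G_5 = 23.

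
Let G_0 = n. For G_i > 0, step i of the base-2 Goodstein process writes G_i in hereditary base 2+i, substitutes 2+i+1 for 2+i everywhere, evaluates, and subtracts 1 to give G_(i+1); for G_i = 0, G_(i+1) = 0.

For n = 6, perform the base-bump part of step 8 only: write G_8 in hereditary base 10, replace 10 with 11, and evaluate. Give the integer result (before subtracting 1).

885776

G_0 = 6. HB_2(6) = 2^2 + 2. Bump = 30. G_1 = 29.
G_1 = 29. HB_3(29) = 3^3 + 2. Bump = 258. G_2 = 257.
G_2 = 257. HB_4(257) = 4^4 + 1. Bump = 3126. G_3 = 3125.
G_3 = 3125. HB_5(3125) = 5^5. Bump = 46656. G_4 = 46655.
G_4 = 46655. HB_6(46655) = 5·6^5 + 5·6^4 + 5·6^3 + 5·6^2 + 5·6 + 5. Bump = 98040. G_5 = 98039.
G_5 = 98039. HB_7(98039) = 5·7^5 + 5·7^4 + 5·7^3 + 5·7^2 + 5·7 + 4. Bump = 187244. G_6 = 187243.
G_6 = 187243. HB_8(187243) = 5·8^5 + 5·8^4 + 5·8^3 + 5·8^2 + 5·8 + 3. Bump = 332148. G_7 = 332147.
G_7 = 332147. HB_9(332147) = 5·9^5 + 5·9^4 + 5·9^3 + 5·9^2 + 5·9 + 2. Bump = 555552. G_8 = 555551.
G_8 = 555551. HB_10(555551) = 5·10^5 + 5·10^4 + 5·10^3 + 5·10^2 + 5·10 + 1. Bump = 885776. G_9 = 885775.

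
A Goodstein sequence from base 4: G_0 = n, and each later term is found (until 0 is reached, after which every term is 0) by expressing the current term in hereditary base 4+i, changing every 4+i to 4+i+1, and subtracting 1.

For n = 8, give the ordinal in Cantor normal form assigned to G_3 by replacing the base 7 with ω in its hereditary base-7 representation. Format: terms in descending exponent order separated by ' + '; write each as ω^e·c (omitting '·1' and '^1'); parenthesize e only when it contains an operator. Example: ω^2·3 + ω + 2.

(0) 8|_4 = 2·4 ↦ 2·5|_5 = 10 ⇒ 9
(1) 9|_5 = 5 + 4 ↦ 6 + 4|_6 = 10 ⇒ 9
(2) 9|_6 = 6 + 3 ↦ 7 + 3|_7 = 10 ⇒ 9

ω + 2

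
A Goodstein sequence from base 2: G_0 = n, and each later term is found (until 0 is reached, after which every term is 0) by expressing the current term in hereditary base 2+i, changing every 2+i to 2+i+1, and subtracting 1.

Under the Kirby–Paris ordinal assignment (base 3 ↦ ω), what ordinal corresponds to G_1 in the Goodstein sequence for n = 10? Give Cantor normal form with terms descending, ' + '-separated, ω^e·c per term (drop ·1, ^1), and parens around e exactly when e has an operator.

ω^(ω + 1) + 2

G_0=10  [base 2] 2^(2 + 1) + 2  →[2↦3]→  3^(3 + 1) + 3 = 84  −1 ⇒ G_1=83
G_1=83  [base 3] 3^(3 + 1) + 2  →[3↦4]→  4^(4 + 1) + 2 = 1026  −1 ⇒ G_2=1025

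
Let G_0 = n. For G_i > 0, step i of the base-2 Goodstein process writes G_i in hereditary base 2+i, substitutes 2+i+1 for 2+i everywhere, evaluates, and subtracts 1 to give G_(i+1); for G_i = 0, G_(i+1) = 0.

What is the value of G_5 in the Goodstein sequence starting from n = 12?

5764910

G_0=12  [base 2] 2^(2 + 1) + 2^2  →[2↦3]→  3^(3 + 1) + 3^3 = 108  −1 ⇒ G_1=107
G_1=107  [base 3] 3^(3 + 1) + 2·3^2 + 2·3 + 2  →[3↦4]→  4^(4 + 1) + 2·4^2 + 2·4 + 2 = 1066  −1 ⇒ G_2=1065
G_2=1065  [base 4] 4^(4 + 1) + 2·4^2 + 2·4 + 1  →[4↦5]→  5^(5 + 1) + 2·5^2 + 2·5 + 1 = 15686  −1 ⇒ G_3=15685
G_3=15685  [base 5] 5^(5 + 1) + 2·5^2 + 2·5  →[5↦6]→  6^(6 + 1) + 2·6^2 + 2·6 = 280020  −1 ⇒ G_4=280019
G_4=280019  [base 6] 6^(6 + 1) + 2·6^2 + 6 + 5  →[6↦7]→  7^(7 + 1) + 2·7^2 + 7 + 5 = 5764911  −1 ⇒ G_5=5764910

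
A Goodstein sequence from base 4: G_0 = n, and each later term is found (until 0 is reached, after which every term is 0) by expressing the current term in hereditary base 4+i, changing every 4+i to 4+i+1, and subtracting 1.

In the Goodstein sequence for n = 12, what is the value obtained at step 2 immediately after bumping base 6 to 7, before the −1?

(0) 12|_4 = 3·4 ↦ 3·5|_5 = 15 ⇒ 14
(1) 14|_5 = 2·5 + 4 ↦ 2·6 + 4|_6 = 16 ⇒ 15
(2) 15|_6 = 2·6 + 3 ↦ 2·7 + 3|_7 = 17 ⇒ 16

17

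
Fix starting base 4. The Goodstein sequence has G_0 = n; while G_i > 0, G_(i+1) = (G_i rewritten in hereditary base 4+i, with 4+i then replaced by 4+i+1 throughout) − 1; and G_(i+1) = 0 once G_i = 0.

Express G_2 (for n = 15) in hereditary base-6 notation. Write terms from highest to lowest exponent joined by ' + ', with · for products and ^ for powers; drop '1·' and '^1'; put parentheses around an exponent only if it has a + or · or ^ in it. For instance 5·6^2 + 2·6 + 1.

3·6 + 1

step 0: 15 = 3·4 + 3; sub 5 for 4: 3·5 + 3; = 18; G_1 = 18−1 = 17
step 1: 17 = 3·5 + 2; sub 6 for 5: 3·6 + 2; = 20; G_2 = 20−1 = 19
step 2: 19 = 3·6 + 1; sub 7 for 6: 3·7 + 1; = 22; G_3 = 22−1 = 21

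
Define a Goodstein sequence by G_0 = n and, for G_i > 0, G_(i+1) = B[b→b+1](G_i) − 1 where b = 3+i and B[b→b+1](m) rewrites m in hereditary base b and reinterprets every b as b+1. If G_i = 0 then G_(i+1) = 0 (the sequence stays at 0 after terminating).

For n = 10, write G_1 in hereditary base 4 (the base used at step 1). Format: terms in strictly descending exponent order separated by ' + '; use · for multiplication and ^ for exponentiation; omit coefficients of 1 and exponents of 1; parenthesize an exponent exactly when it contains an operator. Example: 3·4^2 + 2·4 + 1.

base 3: 10 = 3^2 + 1; at 4: 4^2 + 1 = 17; next = 16
base 4: 16 = 4^2; at 5: 5^2 = 25; next = 24

4^2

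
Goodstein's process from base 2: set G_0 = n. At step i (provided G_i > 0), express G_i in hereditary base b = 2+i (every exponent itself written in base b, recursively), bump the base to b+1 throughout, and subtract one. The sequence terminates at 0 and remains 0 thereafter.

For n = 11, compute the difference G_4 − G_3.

264310

base 2: 11 = 2^(2 + 1) + 2 + 1; at 3: 3^(3 + 1) + 3 + 1 = 85; next = 84
base 3: 84 = 3^(3 + 1) + 3; at 4: 4^(4 + 1) + 4 = 1028; next = 1027
base 4: 1027 = 4^(4 + 1) + 3; at 5: 5^(5 + 1) + 3 = 15628; next = 15627
base 5: 15627 = 5^(5 + 1) + 2; at 6: 6^(6 + 1) + 2 = 279938; next = 279937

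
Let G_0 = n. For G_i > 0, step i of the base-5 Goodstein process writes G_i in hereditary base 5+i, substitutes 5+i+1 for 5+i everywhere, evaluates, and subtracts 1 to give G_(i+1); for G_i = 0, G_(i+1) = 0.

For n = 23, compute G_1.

G_0 = 23. HB_5(23) = 4·5 + 3. Bump = 27. G_1 = 26.
G_1 = 26. HB_6(26) = 4·6 + 2. Bump = 30. G_2 = 29.

26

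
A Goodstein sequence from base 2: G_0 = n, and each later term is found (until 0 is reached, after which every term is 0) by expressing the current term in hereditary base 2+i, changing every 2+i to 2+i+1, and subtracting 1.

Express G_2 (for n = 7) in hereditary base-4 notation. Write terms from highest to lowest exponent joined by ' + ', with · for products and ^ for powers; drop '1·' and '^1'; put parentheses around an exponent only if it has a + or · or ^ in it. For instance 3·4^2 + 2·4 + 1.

4^4 + 3

G_0=7  [base 2] 2^2 + 2 + 1  →[2↦3]→  3^3 + 3 + 1 = 31  −1 ⇒ G_1=30
G_1=30  [base 3] 3^3 + 3  →[3↦4]→  4^4 + 4 = 260  −1 ⇒ G_2=259
G_2=259  [base 4] 4^4 + 3  →[4↦5]→  5^5 + 3 = 3128  −1 ⇒ G_3=3127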